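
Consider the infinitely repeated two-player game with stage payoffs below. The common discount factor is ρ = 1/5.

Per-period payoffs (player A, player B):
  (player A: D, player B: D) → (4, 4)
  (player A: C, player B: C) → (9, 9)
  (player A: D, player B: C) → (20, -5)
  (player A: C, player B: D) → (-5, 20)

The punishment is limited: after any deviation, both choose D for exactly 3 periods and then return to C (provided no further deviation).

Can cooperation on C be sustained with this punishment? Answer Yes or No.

A one-shot deviation gives 20 now, then 4 for 3 periods, then back to 9.
Gain from deviating: (20−9) today; loss: (9−4) in each of the next 3 periods.
No-deviation condition: (9−4)(ρ+…+ρ^3) ≥ 20−9, i.e. ρ+…+ρ^3 ≥ 11/5.
At ρ = 1/5: ρ+…+ρ^3 = 0.2480 < 2.2000.
So cooperation is not sustainable.

No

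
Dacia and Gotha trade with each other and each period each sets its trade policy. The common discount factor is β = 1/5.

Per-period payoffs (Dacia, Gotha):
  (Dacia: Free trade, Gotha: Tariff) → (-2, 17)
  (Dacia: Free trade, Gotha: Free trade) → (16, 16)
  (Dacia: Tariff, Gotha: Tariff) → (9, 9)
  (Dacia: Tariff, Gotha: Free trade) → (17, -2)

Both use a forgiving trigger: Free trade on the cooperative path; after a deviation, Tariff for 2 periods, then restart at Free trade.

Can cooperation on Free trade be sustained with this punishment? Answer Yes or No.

IC: β+…+β^2 ≥ (17−16)/(16−9) = 1/7.
At β = 1/5: partial sum = 0.2400 ≥ 0.1429. Cooperation sustainable.

Yes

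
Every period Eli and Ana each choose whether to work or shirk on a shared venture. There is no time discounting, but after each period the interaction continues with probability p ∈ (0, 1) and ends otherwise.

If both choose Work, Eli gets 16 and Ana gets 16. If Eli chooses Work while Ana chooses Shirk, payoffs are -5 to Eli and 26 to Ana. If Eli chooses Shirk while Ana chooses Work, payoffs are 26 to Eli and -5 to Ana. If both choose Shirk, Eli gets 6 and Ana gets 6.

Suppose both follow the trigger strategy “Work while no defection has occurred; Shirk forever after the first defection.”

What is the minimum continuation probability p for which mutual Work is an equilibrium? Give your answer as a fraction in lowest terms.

With no time discounting, the continuation probability p plays the role of the discount factor.
Grim-trigger IC: 16/(1−p) ≥ 26 + 6p/(1−p) ⇒ p ≥ (26−16)/(26−6) = 1/2.

1/2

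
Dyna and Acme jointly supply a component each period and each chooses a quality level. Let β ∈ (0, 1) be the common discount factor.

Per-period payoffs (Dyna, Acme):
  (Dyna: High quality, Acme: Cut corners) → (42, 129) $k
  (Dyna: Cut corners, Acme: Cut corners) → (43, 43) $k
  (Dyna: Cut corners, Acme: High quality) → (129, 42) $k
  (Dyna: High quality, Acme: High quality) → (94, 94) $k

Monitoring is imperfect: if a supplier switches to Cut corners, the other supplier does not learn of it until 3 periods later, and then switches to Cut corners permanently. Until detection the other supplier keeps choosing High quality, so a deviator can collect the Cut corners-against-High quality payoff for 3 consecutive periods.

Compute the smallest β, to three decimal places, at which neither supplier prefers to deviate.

Deviating for the 3 undetected periods gains 129−94 = 35 per period over cooperation, then loses 94−43 = 51 per period forever once punishment starts.
Gain: 35(1 + β + … + β^2); loss: 51·β^3/(1−β).
No profitable deviation ⇔ 35(1−β^3) ≤ 51·β^3, i.e. β^3 ≥ 35/(35+51) = 35/86.
Hence β ≥ (35/86)^(1/3) ≈ 0.741.

0.741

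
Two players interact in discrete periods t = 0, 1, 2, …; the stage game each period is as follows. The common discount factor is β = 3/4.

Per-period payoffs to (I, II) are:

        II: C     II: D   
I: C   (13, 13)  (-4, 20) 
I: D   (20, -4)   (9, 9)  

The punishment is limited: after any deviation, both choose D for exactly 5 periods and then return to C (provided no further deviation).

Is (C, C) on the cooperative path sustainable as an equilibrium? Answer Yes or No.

A one-shot deviation gives 20 now, then 9 for 5 periods, then back to 13.
Gain from deviating: (20−13) today; loss: (13−9) in each of the next 5 periods.
No-deviation condition: (13−9)(β+…+β^5) ≥ 20−13, i.e. β+…+β^5 ≥ 7/4.
At β = 3/4: β+…+β^5 = 2.2881 ≥ 1.7500.
So cooperation is sustainable.

Yes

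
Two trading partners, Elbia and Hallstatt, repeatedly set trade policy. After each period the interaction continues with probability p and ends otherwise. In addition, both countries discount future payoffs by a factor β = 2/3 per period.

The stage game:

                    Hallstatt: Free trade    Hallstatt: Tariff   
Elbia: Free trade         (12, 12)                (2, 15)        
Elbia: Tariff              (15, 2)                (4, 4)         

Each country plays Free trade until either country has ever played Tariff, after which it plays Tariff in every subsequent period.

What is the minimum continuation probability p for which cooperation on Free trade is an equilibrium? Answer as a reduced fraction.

9/22

Expected continuation weight on next period's payoff is β·p = 2/3·p, which plays the role of the discount factor.
Cooperation requires 2/3·p ≥ (15−12)/(15−4) = 3/11, hence p ≥ 9/22.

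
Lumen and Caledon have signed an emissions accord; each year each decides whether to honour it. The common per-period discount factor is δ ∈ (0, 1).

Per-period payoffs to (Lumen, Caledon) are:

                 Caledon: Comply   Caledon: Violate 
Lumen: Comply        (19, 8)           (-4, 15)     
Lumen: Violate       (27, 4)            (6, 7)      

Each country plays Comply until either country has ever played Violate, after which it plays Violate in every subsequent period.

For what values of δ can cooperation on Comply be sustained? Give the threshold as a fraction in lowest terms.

Lumen: cooperation gives 19 each period; deviation gives 27 once then 6 forever.
  19/(1−δ) ≥ 27 + 6δ/(1−δ) ⇒ δ ≥ 8/21.
Caledon: cooperation gives 8 each period; deviation gives 15 once then 7 forever.
  δ ≥ 7/8.
Both must hold, so the binding constraint is Caledon's: δ ≥ 7/8.

7/8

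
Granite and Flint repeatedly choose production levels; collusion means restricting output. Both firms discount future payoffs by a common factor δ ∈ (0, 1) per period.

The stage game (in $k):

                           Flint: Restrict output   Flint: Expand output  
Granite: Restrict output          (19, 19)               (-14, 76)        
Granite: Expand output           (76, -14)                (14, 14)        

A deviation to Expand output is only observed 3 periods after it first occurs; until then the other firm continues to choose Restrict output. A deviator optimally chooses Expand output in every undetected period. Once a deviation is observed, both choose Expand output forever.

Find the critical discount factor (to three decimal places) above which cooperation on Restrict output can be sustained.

0.972

The best deviation is to choose Expand output for all 3 undetected periods, earning 76 each, then 14 forever once detected.
Deviation value: 76(1−δ^3)/(1−δ) + 14δ^3/(1−δ); cooperation value: 19/(1−δ).
IC: 19 ≥ 76(1−δ^3) + 14δ^3 = 76 − 62δ^3.
So δ^3 ≥ 57/62, giving δ ≥ (57/62)^(1/3) ≈ 0.972.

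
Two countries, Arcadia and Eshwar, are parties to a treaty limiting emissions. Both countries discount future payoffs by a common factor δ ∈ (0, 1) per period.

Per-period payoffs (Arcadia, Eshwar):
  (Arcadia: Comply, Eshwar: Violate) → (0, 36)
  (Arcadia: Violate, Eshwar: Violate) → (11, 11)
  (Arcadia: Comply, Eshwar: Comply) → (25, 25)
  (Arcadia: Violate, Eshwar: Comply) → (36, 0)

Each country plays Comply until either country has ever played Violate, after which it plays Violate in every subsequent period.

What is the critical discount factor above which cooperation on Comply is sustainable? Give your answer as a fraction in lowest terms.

Cooperation forever yields 25 each period: 25/(1−δ).
Deviating yields 36 once, then 11 forever: 36 + 11δ/(1−δ).
No profitable deviation requires 25/(1−δ) ≥ 36 + 11δ/(1−δ).
Multiplying by (1−δ): 25 ≥ 36(1−δ) + 11δ = 36 − 25δ.
So 25δ ≥ 11, i.e. δ ≥ 11/25.

11/25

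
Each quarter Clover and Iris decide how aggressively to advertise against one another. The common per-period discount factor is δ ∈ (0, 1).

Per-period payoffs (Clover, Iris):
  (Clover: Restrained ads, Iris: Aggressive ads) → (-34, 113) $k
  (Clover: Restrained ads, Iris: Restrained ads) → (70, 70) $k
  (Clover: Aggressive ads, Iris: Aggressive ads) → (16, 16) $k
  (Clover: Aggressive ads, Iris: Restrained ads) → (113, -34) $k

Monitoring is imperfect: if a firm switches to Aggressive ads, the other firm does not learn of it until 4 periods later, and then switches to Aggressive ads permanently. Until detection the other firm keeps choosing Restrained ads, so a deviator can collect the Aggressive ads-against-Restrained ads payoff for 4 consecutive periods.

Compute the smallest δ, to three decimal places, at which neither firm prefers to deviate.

Deviating for the 4 undetected periods gains 113−70 = 43 per period over cooperation, then loses 70−16 = 54 per period forever once punishment starts.
Gain: 43(1 + δ + … + δ^3); loss: 54·δ^4/(1−δ).
No profitable deviation ⇔ 43(1−δ^4) ≤ 54·δ^4, i.e. δ^4 ≥ 43/(43+54) = 43/97.
Hence δ ≥ (43/97)^(1/4) ≈ 0.816.

0.816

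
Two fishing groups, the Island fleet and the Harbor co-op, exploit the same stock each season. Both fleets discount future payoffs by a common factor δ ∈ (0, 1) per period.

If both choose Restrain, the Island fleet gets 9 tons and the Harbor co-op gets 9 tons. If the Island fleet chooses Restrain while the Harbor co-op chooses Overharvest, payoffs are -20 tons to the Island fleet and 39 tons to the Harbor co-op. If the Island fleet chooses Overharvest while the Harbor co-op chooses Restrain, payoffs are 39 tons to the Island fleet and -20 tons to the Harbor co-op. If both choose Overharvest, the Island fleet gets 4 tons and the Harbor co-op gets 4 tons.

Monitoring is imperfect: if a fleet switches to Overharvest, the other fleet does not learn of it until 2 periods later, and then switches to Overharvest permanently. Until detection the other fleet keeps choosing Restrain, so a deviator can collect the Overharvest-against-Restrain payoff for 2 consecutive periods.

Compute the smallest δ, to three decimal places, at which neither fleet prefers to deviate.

Deviating for the 2 undetected periods gains 39−9 = 30 per period over cooperation, then loses 9−4 = 5 per period forever once punishment starts.
Gain: 30(1 + δ + … + δ^1); loss: 5·δ^2/(1−δ).
No profitable deviation ⇔ 30(1−δ^2) ≤ 5·δ^2, i.e. δ^2 ≥ 30/(30+5) = 6/7.
Hence δ ≥ (6/7)^(1/2) ≈ 0.926.

0.926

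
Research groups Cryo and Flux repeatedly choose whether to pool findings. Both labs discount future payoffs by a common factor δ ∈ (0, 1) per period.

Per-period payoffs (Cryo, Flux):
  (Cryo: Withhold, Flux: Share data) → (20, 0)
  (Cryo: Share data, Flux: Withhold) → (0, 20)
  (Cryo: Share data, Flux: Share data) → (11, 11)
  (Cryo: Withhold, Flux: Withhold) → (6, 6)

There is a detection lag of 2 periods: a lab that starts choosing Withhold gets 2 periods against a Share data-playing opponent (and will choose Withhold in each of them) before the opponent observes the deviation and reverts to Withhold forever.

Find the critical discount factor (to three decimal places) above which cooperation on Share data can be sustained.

A deviator earns 20 for 2 periods, then 6 forever; cooperating earns 11 forever. Multiplying the IC by (1−δ):
11 ≥ 20(1−δ^2) + 6δ^2, so 14·δ^2 ≥ 9 and δ^2 ≥ 9/14.
δ ≥ (9/14)^(1/2) ≈ 0.802.

0.802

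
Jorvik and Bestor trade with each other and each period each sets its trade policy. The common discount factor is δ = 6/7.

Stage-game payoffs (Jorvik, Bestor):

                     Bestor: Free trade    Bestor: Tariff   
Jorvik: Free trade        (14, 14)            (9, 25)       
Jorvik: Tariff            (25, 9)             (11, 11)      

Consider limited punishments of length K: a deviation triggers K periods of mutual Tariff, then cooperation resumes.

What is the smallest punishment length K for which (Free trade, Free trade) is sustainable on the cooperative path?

No profitable deviation requires (14−11)(δ+…+δ^K) ≥ 25−14, i.e. δ+…+δ^K ≥ 11/3 ≈ 3.6667.
With δ = 6/7, the partial sums are K=1: 0.8571, K=2: 1.5918, …, K=5: 3.2240, K=6: 3.6206, K=7: 3.9605.
K = 7 is the first length at which the sum reaches 3.6667.

7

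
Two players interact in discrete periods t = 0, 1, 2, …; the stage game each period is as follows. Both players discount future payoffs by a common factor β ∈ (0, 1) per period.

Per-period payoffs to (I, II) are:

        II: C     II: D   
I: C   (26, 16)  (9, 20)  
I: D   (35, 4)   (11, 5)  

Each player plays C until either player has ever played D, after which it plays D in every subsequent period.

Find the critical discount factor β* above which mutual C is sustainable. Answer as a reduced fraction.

3/8

I: cooperation gives 26 each period; deviation gives 35 once then 11 forever.
  26/(1−β) ≥ 35 + 11β/(1−β) ⇒ β ≥ 9/24 = 3/8.
II: cooperation gives 16 each period; deviation gives 20 once then 5 forever.
  β ≥ 4/15.
Both must hold, so the binding constraint is I's: β ≥ 3/8.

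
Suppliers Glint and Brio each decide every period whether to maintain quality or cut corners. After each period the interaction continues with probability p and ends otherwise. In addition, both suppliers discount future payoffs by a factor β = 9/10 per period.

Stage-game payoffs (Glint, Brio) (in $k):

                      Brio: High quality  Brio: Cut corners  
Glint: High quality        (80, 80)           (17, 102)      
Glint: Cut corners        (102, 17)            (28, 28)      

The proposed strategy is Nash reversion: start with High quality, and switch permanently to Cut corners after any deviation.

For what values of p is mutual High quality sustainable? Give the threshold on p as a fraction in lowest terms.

Expected continuation weight on next period's payoff is β·p = 9/10·p, which plays the role of the discount factor.
Cooperation requires 9/10·p ≥ (102−80)/(102−28) = 11/37, hence p ≥ 110/333.

110/333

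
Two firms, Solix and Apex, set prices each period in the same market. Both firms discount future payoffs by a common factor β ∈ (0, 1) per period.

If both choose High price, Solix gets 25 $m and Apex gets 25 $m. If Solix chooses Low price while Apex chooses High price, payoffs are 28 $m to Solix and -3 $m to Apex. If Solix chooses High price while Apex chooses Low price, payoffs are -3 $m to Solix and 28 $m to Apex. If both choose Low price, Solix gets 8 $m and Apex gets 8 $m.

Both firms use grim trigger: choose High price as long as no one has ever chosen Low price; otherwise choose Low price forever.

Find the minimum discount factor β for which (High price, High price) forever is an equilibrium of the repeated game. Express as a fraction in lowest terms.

25/(1−β) ≥ 28 + 8β/(1−β)
25 ≥ 28 − 20β
β ≥ 3/20.

3/20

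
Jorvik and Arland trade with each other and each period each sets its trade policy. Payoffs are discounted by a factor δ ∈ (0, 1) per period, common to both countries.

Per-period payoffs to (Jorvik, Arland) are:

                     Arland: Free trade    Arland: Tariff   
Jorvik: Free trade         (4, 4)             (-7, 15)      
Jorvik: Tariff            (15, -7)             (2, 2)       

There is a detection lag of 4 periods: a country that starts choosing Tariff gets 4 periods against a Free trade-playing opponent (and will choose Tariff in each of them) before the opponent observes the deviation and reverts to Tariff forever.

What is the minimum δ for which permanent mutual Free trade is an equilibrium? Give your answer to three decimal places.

0.959

Deviating for the 4 undetected periods gains 15−4 = 11 per period over cooperation, then loses 4−2 = 2 per period forever once punishment starts.
Gain: 11(1 + δ + … + δ^3); loss: 2·δ^4/(1−δ).
No profitable deviation ⇔ 11(1−δ^4) ≤ 2·δ^4, i.e. δ^4 ≥ 11/(11+2) = 11/13.
Hence δ ≥ (11/13)^(1/4) ≈ 0.959.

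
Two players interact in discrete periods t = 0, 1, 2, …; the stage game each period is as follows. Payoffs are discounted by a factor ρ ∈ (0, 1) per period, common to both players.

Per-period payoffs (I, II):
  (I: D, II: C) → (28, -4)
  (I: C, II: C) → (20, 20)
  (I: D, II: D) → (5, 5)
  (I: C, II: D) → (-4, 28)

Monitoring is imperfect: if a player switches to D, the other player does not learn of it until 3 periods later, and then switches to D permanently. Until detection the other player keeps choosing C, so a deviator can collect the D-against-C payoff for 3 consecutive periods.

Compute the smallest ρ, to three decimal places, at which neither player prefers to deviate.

0.703

Deviating for the 3 undetected periods gains 28−20 = 8 per period over cooperation, then loses 20−5 = 15 per period forever once punishment starts.
Gain: 8(1 + ρ + … + ρ^2); loss: 15·ρ^3/(1−ρ).
No profitable deviation ⇔ 8(1−ρ^3) ≤ 15·ρ^3, i.e. ρ^3 ≥ 8/(8+15) = 8/23.
Hence ρ ≥ (8/23)^(1/3) ≈ 0.703.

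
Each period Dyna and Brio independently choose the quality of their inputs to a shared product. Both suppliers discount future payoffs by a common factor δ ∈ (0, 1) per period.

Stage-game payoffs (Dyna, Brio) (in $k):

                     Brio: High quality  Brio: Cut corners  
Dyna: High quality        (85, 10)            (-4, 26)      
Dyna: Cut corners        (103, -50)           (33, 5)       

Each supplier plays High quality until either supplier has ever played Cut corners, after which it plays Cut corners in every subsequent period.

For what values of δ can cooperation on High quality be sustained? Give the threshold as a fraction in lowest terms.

16/21

Dyna: cooperation gives 85 each period; deviation gives 103 once then 33 forever.
  85/(1−δ) ≥ 103 + 33δ/(1−δ) ⇒ δ ≥ 18/70 = 9/35.
Brio: cooperation gives 10 each period; deviation gives 26 once then 5 forever.
  δ ≥ 16/21.
Both must hold, so the binding constraint is Brio's: δ ≥ 16/21.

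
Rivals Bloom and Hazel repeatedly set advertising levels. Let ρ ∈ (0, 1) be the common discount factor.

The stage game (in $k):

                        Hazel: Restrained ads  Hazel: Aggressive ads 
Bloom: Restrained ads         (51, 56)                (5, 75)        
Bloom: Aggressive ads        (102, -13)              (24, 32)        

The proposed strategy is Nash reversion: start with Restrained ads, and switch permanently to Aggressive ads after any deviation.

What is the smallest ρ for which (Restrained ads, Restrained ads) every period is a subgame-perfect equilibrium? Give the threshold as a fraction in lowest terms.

For Bloom: deviation gain 102−51 = 51, per-period punishment loss 51−24 = 27. IC gives ρ ≥ 51/78 = 17/26.
For Hazel: gain 19, loss 24 per period, so ρ ≥ 19/43.
The tighter constraint is Bloom's, so cooperation needs ρ ≥ 17/26.

17/26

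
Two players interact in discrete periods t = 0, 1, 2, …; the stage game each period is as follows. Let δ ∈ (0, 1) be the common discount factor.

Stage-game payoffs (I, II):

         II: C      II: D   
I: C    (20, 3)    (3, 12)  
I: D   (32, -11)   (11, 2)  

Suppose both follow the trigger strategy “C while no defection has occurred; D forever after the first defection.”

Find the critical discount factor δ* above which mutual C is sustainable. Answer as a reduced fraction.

9/10

For I: deviation gain 32−20 = 12, per-period punishment loss 20−11 = 9. IC gives δ ≥ 12/21 = 4/7.
For II: gain 9, loss 1 per period, so δ ≥ 9/10.
The tighter constraint is II's, so cooperation needs δ ≥ 9/10.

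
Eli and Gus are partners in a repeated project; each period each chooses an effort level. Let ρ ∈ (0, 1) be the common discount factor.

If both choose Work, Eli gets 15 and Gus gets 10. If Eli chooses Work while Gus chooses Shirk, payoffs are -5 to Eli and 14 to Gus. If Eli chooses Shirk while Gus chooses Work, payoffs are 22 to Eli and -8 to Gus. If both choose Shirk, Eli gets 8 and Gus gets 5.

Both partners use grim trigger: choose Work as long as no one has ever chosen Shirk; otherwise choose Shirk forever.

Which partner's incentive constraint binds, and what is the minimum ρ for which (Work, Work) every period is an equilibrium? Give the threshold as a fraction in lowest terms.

Eli: cooperation gives 15 each period; deviation gives 22 once then 8 forever.
  15/(1−ρ) ≥ 22 + 8ρ/(1−ρ) ⇒ ρ ≥ 7/14 = 1/2.
Gus: cooperation gives 10 each period; deviation gives 14 once then 5 forever.
  ρ ≥ 4/9.
Both must hold, so the binding constraint is Eli's: ρ ≥ 1/2.

Eli; ρ ≥ 1/2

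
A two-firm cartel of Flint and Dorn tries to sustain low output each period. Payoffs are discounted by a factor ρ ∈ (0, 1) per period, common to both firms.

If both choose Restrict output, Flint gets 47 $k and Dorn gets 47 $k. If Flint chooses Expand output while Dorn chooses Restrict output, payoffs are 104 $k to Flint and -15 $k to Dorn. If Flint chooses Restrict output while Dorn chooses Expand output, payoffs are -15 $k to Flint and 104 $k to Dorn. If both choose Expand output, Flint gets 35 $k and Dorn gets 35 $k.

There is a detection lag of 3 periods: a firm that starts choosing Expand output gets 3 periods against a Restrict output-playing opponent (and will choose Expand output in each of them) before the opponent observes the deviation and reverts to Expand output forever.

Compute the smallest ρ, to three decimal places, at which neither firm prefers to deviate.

0.938

Deviating for the 3 undetected periods gains 104−47 = 57 per period over cooperation, then loses 47−35 = 12 per period forever once punishment starts.
Gain: 57(1 + ρ + … + ρ^2); loss: 12·ρ^3/(1−ρ).
No profitable deviation ⇔ 57(1−ρ^3) ≤ 12·ρ^3, i.e. ρ^3 ≥ 57/(57+12) = 19/23.
Hence ρ ≥ (19/23)^(1/3) ≈ 0.938.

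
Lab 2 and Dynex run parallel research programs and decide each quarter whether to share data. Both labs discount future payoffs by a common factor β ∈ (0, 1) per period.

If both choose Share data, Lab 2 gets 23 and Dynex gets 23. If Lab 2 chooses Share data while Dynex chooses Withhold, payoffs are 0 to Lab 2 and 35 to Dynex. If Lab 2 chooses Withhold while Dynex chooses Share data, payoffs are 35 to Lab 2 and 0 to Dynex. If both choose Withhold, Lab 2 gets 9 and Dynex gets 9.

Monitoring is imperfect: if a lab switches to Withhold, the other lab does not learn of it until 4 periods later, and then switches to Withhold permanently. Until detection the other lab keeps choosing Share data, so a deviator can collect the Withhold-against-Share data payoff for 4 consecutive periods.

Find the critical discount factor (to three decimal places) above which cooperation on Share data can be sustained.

A deviator earns 35 for 4 periods, then 9 forever; cooperating earns 23 forever. Multiplying the IC by (1−β):
23 ≥ 35(1−β^4) + 9β^4, so 26·β^4 ≥ 12 and β^4 ≥ 6/13.
β ≥ (6/13)^(1/4) ≈ 0.824.

0.824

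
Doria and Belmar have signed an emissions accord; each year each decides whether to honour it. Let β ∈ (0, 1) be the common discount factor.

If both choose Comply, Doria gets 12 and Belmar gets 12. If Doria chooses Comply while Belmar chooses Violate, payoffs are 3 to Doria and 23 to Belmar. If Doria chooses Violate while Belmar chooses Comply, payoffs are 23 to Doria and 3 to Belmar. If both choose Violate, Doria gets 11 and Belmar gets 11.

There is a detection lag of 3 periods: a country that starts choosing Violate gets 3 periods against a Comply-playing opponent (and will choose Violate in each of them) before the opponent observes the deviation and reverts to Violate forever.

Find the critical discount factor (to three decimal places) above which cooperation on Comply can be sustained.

0.971

Deviating for the 3 undetected periods gains 23−12 = 11 per period over cooperation, then loses 12−11 = 1 per period forever once punishment starts.
Gain: 11(1 + β + … + β^2); loss: 1·β^3/(1−β).
No profitable deviation ⇔ 11(1−β^3) ≤ 1·β^3, i.e. β^3 ≥ 11/(11+1) = 11/12.
Hence β ≥ (11/12)^(1/3) ≈ 0.971.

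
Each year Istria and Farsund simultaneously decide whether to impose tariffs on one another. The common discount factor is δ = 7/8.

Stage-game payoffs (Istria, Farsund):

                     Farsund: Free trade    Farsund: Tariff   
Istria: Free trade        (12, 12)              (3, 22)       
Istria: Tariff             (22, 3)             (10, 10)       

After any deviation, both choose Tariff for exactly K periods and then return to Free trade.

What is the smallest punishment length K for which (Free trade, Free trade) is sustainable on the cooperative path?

10

Need Σ_{k=1}^{K} δ^k ≥ (22−12)/(12−10) = 5.0000 at δ = 7/8.
At K = 9 the sum is 4.8954 < 5.0000; at K = 10 it is 5.1585 ≥ 5.0000.
So the minimum punishment length is K = 10.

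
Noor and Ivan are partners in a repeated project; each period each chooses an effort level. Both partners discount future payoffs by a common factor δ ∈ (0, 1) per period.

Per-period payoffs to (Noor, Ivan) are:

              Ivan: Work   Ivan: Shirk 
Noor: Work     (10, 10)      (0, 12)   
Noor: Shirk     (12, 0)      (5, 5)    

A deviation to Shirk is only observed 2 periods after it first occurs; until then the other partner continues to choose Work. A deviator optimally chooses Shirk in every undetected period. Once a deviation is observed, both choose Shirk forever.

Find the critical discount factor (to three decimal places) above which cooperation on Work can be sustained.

0.535

The best deviation is to choose Shirk for all 2 undetected periods, earning 12 each, then 5 forever once detected.
Deviation value: 12(1−δ^2)/(1−δ) + 5δ^2/(1−δ); cooperation value: 10/(1−δ).
IC: 10 ≥ 12(1−δ^2) + 5δ^2 = 12 − 7δ^2.
So δ^2 ≥ 2/7, giving δ ≥ (2/7)^(1/2) ≈ 0.535.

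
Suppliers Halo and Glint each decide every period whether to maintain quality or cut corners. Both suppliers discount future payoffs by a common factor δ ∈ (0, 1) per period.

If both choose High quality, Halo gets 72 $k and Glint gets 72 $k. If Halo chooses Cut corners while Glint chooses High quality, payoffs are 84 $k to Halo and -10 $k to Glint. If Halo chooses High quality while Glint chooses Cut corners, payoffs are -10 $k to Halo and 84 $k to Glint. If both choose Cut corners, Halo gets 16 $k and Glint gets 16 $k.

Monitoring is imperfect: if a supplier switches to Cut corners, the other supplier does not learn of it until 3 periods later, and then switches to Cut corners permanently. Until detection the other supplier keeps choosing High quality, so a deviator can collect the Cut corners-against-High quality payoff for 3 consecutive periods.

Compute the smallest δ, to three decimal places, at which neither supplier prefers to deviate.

The best deviation is to choose Cut corners for all 3 undetected periods, earning 84 each, then 16 forever once detected.
Deviation value: 84(1−δ^3)/(1−δ) + 16δ^3/(1−δ); cooperation value: 72/(1−δ).
IC: 72 ≥ 84(1−δ^3) + 16δ^3 = 84 − 68δ^3.
So δ^3 ≥ 12/68 = 3/17, giving δ ≥ (3/17)^(1/3) ≈ 0.561.

0.561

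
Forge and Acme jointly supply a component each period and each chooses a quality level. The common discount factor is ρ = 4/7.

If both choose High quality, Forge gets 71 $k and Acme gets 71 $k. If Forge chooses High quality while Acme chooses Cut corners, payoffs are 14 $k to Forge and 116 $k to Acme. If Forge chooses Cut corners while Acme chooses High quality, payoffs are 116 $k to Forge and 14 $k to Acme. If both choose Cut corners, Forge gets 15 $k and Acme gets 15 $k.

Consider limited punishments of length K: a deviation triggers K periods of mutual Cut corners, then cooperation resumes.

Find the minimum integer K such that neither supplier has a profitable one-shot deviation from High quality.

2

Need Σ_{k=1}^{K} ρ^k ≥ (116−71)/(71−15) = 0.8036 at ρ = 4/7.
At K = 1 the sum is 0.5714 < 0.8036; at K = 2 it is 0.8980 ≥ 0.8036.
So the minimum punishment length is K = 2.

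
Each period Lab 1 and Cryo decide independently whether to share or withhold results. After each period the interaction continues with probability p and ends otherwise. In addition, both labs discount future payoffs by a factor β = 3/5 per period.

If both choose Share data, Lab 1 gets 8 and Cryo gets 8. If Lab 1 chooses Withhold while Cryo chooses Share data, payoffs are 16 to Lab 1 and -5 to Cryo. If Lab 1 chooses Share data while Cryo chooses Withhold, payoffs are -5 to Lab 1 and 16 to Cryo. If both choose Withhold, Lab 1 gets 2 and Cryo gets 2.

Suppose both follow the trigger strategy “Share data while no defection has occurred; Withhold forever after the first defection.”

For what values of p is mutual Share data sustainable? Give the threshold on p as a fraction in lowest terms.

20/21

Expected continuation weight on next period's payoff is β·p = 3/5·p, which plays the role of the discount factor.
Cooperation requires 3/5·p ≥ (16−8)/(16−2) = 4/7, hence p ≥ 20/21.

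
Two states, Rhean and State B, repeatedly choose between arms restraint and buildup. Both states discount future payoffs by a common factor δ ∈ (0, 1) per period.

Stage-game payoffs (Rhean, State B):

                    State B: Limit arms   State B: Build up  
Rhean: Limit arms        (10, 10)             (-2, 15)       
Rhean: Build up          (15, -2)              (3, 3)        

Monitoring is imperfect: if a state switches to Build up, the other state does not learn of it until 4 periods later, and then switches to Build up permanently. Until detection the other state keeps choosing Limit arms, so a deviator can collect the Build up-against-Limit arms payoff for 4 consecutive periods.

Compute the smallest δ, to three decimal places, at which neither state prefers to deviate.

0.803

A deviator earns 15 for 4 periods, then 3 forever; cooperating earns 10 forever. Multiplying the IC by (1−δ):
10 ≥ 15(1−δ^4) + 3δ^4, so 12·δ^4 ≥ 5 and δ^4 ≥ 5/12.
δ ≥ (5/12)^(1/4) ≈ 0.803.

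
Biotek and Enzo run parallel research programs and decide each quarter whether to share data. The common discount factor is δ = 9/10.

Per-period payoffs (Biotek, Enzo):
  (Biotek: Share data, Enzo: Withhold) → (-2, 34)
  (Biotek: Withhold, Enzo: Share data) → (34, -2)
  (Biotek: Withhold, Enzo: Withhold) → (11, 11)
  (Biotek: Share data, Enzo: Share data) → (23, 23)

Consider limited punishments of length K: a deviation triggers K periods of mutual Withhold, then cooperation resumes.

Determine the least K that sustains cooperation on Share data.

2

Need Σ_{k=1}^{K} δ^k ≥ (34−23)/(23−11) = 0.9167 at δ = 9/10.
At K = 1 the sum is 0.9000 < 0.9167; at K = 2 it is 1.7100 ≥ 0.9167.
So the minimum punishment length is K = 2.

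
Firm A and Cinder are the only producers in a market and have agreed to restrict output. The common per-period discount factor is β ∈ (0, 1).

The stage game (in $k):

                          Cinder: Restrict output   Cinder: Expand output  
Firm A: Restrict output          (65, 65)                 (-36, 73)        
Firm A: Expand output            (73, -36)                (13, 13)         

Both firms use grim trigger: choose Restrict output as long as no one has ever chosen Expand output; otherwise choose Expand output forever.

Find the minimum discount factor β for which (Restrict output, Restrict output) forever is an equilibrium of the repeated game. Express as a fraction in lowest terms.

65/(1−β) ≥ 73 + 13β/(1−β)
65 ≥ 73 − 60β
β ≥ 8/60 = 2/15.

2/15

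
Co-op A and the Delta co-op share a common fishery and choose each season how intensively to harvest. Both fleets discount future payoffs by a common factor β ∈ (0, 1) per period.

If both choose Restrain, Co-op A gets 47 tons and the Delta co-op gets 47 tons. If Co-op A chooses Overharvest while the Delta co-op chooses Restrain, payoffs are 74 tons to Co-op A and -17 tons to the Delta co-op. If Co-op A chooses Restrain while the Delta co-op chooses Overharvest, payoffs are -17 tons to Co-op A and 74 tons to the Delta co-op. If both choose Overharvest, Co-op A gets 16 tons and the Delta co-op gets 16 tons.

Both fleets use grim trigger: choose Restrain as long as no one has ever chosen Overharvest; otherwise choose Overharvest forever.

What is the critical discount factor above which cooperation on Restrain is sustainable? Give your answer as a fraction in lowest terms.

27/58

47/(1−β) ≥ 74 + 16β/(1−β)
47 ≥ 74 − 58β
β ≥ 27/58.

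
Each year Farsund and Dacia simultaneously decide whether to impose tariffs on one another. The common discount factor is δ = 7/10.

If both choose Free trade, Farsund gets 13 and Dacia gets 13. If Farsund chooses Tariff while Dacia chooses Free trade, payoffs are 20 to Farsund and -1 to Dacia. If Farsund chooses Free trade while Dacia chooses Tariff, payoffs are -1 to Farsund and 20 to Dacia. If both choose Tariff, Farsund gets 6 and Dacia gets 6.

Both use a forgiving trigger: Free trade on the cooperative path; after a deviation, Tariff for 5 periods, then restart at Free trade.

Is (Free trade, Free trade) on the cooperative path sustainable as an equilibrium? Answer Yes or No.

Yes

A one-shot deviation gives 20 now, then 6 for 5 periods, then back to 13.
Gain from deviating: (20−13) today; loss: (13−6) in each of the next 5 periods.
No-deviation condition: (13−6)(δ+…+δ^5) ≥ 20−13, i.e. δ+…+δ^5 ≥ 1.
At δ = 7/10: δ+…+δ^5 = 1.9412 ≥ 1.0000.
So cooperation is sustainable.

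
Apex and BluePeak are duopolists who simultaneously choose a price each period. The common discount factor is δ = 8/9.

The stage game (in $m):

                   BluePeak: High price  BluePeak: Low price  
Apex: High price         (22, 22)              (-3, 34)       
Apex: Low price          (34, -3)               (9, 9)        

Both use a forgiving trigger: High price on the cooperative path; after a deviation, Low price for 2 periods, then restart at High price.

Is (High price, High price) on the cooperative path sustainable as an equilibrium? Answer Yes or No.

Comparing payoff streams over the 3 periods until play realigns: cooperate → 22(1+δ+…+δ^2); deviate → 34 + 9(δ+…+δ^2).
Cooperation is sustained iff (22−9)(δ+…+δ^2) ≥ 34−22.
δ+…+δ^2 = 8/9·(1−(8/9)^2)/(1−8/9) = 1.6790, and (34−22)/(22−9) = 0.9231.
1.6790 ≥ 0.9231, so cooperation is sustainable.

Yes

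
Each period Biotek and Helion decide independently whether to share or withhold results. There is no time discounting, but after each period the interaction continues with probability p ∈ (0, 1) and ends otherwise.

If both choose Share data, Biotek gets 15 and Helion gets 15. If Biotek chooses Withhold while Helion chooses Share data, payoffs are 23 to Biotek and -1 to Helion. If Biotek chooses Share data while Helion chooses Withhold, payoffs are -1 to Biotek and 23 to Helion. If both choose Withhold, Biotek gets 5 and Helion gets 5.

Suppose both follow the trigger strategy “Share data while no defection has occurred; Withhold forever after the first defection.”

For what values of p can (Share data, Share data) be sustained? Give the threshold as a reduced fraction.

4/9

With no time discounting, the continuation probability p plays the role of the discount factor.
Grim-trigger IC: 15/(1−p) ≥ 23 + 5p/(1−p) ⇒ p ≥ (23−15)/(23−5) = 4/9.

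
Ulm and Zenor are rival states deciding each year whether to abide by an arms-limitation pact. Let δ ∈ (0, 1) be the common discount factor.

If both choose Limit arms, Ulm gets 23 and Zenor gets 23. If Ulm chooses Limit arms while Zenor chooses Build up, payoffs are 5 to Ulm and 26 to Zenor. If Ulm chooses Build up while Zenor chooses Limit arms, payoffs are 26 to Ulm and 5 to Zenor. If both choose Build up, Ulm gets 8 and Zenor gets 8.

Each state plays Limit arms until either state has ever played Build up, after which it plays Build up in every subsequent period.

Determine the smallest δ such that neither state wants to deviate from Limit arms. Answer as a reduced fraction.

1/6

23/(1−δ) ≥ 26 + 8δ/(1−δ)
23 ≥ 26 − 18δ
δ ≥ 3/18 = 1/6.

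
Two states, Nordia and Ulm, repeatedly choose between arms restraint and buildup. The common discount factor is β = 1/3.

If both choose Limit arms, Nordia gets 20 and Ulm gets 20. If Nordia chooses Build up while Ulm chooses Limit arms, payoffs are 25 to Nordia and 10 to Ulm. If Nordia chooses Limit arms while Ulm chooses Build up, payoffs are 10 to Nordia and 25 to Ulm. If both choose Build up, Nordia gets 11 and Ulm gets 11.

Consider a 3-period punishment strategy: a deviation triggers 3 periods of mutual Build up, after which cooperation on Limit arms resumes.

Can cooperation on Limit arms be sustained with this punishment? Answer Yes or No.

No

Comparing payoff streams over the 4 periods until play realigns: cooperate → 20(1+β+…+β^3); deviate → 25 + 11(β+…+β^3).
Cooperation is sustained iff (20−11)(β+…+β^3) ≥ 25−20.
β+…+β^3 = 1/3·(1−(1/3)^3)/(1−1/3) = 0.4815, and (25−20)/(20−11) = 0.5556.
0.4815 < 0.5556, so cooperation is not sustainable.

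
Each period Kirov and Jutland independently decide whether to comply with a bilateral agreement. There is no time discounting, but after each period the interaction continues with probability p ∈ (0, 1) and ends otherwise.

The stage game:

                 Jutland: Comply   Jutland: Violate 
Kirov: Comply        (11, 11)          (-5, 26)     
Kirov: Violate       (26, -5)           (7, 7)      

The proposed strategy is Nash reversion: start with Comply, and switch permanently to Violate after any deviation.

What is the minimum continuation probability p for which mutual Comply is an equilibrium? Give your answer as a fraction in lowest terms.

Expected cooperation value is 11 + p·11 + p²·11 + … = 11/(1−p); deviation gives 26 + p·7/(1−p).
11 ≥ 26(1−p) + 7p ⇒ 19p ≥ 15 ⇒ p ≥ 15/19.

15/19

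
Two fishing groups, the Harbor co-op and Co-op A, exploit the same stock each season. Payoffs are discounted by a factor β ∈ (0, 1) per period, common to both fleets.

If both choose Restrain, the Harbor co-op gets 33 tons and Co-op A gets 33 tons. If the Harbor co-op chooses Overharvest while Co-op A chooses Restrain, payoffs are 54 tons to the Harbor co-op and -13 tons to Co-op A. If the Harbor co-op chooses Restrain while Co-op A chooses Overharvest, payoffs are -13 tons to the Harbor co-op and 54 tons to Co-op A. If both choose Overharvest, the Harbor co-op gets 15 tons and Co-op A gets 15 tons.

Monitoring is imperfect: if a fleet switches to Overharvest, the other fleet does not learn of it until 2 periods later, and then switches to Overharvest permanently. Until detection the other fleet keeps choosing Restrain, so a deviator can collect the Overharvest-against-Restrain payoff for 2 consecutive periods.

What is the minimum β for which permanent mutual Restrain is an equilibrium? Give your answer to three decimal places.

0.734

Deviating for the 2 undetected periods gains 54−33 = 21 per period over cooperation, then loses 33−15 = 18 per period forever once punishment starts.
Gain: 21(1 + β + … + β^1); loss: 18·β^2/(1−β).
No profitable deviation ⇔ 21(1−β^2) ≤ 18·β^2, i.e. β^2 ≥ 21/(21+18) = 7/13.
Hence β ≥ (7/13)^(1/2) ≈ 0.734.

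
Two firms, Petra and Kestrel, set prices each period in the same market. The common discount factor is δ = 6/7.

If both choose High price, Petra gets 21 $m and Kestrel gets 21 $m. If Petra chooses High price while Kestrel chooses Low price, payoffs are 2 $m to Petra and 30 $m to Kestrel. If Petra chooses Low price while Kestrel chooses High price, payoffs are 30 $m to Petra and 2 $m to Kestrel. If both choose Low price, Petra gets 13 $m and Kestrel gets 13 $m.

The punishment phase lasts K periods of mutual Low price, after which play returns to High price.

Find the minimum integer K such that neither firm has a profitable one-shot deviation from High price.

2

Need Σ_{k=1}^{K} δ^k ≥ (30−21)/(21−13) = 1.1250 at δ = 6/7.
At K = 1 the sum is 0.8571 < 1.1250; at K = 2 it is 1.5918 ≥ 1.1250.
So the minimum punishment length is K = 2.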